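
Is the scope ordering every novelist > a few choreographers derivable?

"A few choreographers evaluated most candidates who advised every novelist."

The DP *every novelist* is contained in the relative clause *who advised every novelist* modifying *most candidates*.
The relative clause forms an island for QR, so the quantifier is confined to the head noun's restrictor.
*every novelist* is confined to the island and cannot take scope over *a few choreographers*.

No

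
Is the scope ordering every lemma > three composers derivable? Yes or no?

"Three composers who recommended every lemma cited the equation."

Structurally, *every lemma* is inside the relative clause *who recommended every lemma*.
QR out of a relative clause is ruled out by the relative-clause island constraint.
So *every lemma* cannot raise to a position above *three composers*.

No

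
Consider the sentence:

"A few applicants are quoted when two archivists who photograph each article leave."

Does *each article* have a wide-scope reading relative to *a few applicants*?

No

Structurally, *each article* is inside the relative clause *who photograph each article*, which is itself inside the adjunct *when two archivists who photograph each article leave*.
Even if one barrier were somehow void, the other would still block QR.
So *each article* cannot raise to a position above *a few applicants*.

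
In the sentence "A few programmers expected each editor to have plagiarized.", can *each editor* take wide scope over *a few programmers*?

*each editor* is an ECM subject; ECM complements are not islands, and the embedded quantifier may take matrix scope.
Clause-internal QR can adjoin the lower DP above the subject, yielding the inverse reading.
Both orderings are possible: *a few programmers* > *each editor* and *each editor* > *a few programmers*.

Yes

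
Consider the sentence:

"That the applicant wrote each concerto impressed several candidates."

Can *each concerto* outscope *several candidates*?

No

The DP *each concerto* is contained in the sentential subject *that the applicant wrote each concerto*.
Clausal subjects are scope islands; QR from inside the subject into the matrix is barred.
*each concerto* > *several candidates* would require crossing that boundary, which is illicit.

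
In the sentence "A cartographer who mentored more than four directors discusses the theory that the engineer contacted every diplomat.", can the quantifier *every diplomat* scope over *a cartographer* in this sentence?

*every diplomat* occurs within the complex NP *the theory that the engineer contacted every diplomat*.
Since the clause is the complement of a nominal head, the CNPC blocks scope extraction.
*every diplomat* > *a cartographer* would require crossing that boundary, which is illicit.

No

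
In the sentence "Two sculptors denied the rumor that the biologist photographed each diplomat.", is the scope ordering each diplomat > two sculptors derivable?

*each diplomat* occurs within the complex NP *the rumor that the biologist photographed each diplomat*.
Noun-complement clauses are scope islands (the Complex NP Constraint): a quantifier inside one cannot scope into the matrix.
Hence only narrow scope for *each diplomat* (under *two sculptors*) survives.

No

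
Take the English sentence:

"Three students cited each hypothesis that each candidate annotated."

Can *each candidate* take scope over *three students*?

*each candidate* sits inside the relative clause *that each candidate annotated* modifying *each hypothesis*.
The relative clause forms an island for QR, so the quantifier is confined to the head noun's restrictor.
*each candidate* > *three students* would require crossing that boundary, which is illicit.

No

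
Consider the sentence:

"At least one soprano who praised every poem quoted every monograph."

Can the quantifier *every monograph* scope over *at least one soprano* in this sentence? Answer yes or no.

Yes

Although the sentence contains a relative clause (*who praised every poem*), *every monograph* is outside it, in the matrix VP.
Ordinary QR to a clause-peripheral position gives the wide-scope LF for the lower DP.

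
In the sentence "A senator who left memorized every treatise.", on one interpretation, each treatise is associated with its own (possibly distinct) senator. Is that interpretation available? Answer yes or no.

Yes

That reading corresponds to *every treatise* > *a senator*.
The relative clause *who left* modifies *a senator*, but *every treatise* is not inside that relative clause — it is an argument of the matrix verb.
QR within a single clause is free, so the lower quantifier may take scope over the higher one.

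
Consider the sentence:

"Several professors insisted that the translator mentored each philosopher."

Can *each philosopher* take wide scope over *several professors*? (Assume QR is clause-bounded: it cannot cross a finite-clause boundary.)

The DP *each philosopher* is contained in the finite complement clause *that the translator mentored each philosopher*.
QR is clause-bounded, so the finite complement is a scope island for the embedded quantifier.
*each philosopher* > *several professors* would require crossing that boundary, which is illicit.

No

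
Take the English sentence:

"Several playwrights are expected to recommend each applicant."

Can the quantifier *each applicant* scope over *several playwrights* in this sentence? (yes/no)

Raising constructions are monoclausal for scope purposes; *each applicant* is not separated from *several playwrights* by any island.
Ordinary QR to a clause-peripheral position gives the wide-scope LF for the lower DP.
Both orderings are possible: *several playwrights* > *each applicant* and *each applicant* > *several playwrights*.

Yes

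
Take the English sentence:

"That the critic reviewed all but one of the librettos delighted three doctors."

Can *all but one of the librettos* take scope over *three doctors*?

The target quantifier *all but one of the librettos* is part of the sentential subject *that the critic reviewed all but one of the librettos*.
The subject-island constraint blocks QR out of a clausal subject.
So *all but one of the librettos* cannot raise to a position above *three doctors*.

No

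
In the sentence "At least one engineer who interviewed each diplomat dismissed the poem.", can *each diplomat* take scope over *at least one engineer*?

No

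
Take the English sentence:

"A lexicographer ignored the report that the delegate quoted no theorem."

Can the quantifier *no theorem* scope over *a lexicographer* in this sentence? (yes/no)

No

*no theorem* occurs within the complex NP *the report that the delegate quoted no theorem*.
Noun-complement clauses are scope islands (the Complex NP Constraint): a quantifier inside one cannot scope into the matrix.
There is no licit LF on which *no theorem* c-commands *a lexicographer*.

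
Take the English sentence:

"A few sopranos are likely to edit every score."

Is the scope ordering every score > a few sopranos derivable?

The matrix predicate is a raising verb, whose infinitival complement is not a scope island — *every score* can QR into the matrix clause.
Nothing blocks QR of the lower DP to a position above the higher one, so inverse scope is available.

Yes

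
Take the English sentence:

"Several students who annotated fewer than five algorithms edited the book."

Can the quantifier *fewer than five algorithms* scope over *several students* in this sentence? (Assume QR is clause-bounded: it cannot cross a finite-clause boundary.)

The target quantifier *fewer than five algorithms* is part of the relative clause *who annotated fewer than five algorithms*.
Quantifiers inside a relative clause are trapped there; the RC boundary blocks QR.
So *fewer than five algorithms* cannot raise high enough to outscope *several students*; only the surface ordering *several students* > *fewer than five algorithms* is available.

No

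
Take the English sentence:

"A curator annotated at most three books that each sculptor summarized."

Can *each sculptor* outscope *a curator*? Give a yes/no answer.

The target quantifier *each sculptor* is part of the relative clause *that each sculptor summarized* modifying *at most three books*.
Relative clauses block scope extraction: QR cannot target a position outside the modified NP.
So *each sculptor* cannot raise to a position above *a curator*.

No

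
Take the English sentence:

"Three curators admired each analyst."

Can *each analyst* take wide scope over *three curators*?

Yes

*each analyst* is the matrix object and *three curators* the matrix subject; the two are clausemates.
No island intervenes, so both surface and inverse scope are derivable.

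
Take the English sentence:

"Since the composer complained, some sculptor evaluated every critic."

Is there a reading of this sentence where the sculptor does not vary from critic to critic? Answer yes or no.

Yes

The described interpretation is the *some sculptor* > *every critic* scoping.
Surface scope (*some sculptor* > *every critic*) is always derivable; islands only block QR, not in-situ interpretation.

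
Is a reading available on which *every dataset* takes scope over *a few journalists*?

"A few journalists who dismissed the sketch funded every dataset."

Although the sentence contains a relative clause (*who dismissed the sketch*), *every dataset* is outside it, in the matrix VP.
Nothing blocks QR of the lower DP to a position above the higher one, so inverse scope is available.
So *every dataset* > *a few journalists* is among the available readings.

Yes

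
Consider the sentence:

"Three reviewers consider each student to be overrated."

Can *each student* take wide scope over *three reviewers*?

Yes

ECM infinitives lack a CP barrier, so *each student* can QR over the matrix subject *three reviewers*.
Since no island is crossed, the inverse ordering is licensed alongside surface scope.
So *each student* > *three reviewers* is among the available readings.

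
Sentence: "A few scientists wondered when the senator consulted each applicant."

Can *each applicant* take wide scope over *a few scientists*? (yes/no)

No

*each applicant* is embedded in the embedded question *when the senator consulted each applicant*.
Embedded wh-clauses are opaque for QR, so the quantifier stays inside the question.
Hence only narrow scope for *each applicant* (under *a few scientists*) survives.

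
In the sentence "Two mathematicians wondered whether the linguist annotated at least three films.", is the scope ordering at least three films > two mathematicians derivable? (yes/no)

No

Structurally, *at least three films* is inside the embedded question *whether the linguist annotated at least three films*.
An indirect question is a wh-island; the filled [Spec,CP] blocks QR across the CP edge.
So the wide-scope reading for *at least three films* is blocked.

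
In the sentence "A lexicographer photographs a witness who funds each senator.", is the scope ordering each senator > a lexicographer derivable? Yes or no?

No

*each senator* occurs within the relative clause *who funds each senator* modifying *a witness*.
A relative clause is a scope island — quantifier raising cannot cross its boundary.
So the wide-scope reading for *each senator* is blocked.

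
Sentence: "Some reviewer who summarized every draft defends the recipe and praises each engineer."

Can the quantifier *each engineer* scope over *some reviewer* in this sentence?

No

The target quantifier *each engineer* is part of one conjunct of the coordinate structure (*praises each engineer*).
A quantifier cannot raise out of one conjunct of a coordination across the whole coordinate structure — the CSC applies to QR.
There is no licit LF on which *each engineer* c-commands *some reviewer*.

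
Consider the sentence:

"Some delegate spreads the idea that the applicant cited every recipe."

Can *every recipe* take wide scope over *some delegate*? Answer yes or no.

The DP *every recipe* is contained in the complex NP *the idea that the applicant cited every recipe*.
The complex NP is opaque for QR — the quantifier is frozen inside the noun's complement.
There is no licit LF on which *every recipe* c-commands *some delegate*.

No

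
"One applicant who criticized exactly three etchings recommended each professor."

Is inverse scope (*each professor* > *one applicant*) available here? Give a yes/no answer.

Yes

The RC *who criticized exactly three etchings* is an island, but *each professor* is not inside it — it is the matrix object, a clausemate of *one applicant*.
Nothing blocks QR of the lower DP to a position above the higher one, so inverse scope is available.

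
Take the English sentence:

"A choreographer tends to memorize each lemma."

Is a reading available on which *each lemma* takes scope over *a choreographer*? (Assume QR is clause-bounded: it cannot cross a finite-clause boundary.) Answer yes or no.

Yes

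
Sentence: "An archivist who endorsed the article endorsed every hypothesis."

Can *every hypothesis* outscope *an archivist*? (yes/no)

The RC *who endorsed the article* is an island, but *every hypothesis* is not inside it — it is the matrix object, a clausemate of *an archivist*.
Nothing blocks QR of the lower DP to a position above the higher one, so inverse scope is available.

Yes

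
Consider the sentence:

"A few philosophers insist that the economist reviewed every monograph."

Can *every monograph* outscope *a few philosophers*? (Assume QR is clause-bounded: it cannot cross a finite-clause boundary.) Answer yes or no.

*every monograph* occurs within the finite complement clause *that the economist reviewed every monograph*.
Finite CP is the ceiling for QR here, by assumption.
There is no licit LF on which *every monograph* c-commands *a few philosophers*.

No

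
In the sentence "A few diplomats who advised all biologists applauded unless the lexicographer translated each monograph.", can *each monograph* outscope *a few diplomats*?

*each monograph* sits inside the adjunct clause *unless the lexicographer translated each monograph*.
Adjuncts are opaque for quantifier raising; a quantifier in an adjunct stays inside it.
So the wide-scope reading for *each monograph* is blocked.

No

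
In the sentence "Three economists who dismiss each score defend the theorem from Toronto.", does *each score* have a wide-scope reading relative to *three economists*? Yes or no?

No

*each score* sits inside the relative clause *who dismiss each score*.
Relative clauses block scope extraction: QR cannot target a position outside the modified NP.
*each score* is confined to the island and cannot take scope over *three economists*.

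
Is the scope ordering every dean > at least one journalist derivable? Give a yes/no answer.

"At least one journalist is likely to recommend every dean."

*every dean* is inside a raising infinitive, which is transparent to QR (no CP barrier), so it behaves as a matrix argument.
With no island boundary between them, the object can take inverse scope over the subject via ordinary QR within the clause.

Yes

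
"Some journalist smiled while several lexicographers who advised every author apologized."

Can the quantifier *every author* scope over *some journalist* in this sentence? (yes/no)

*every author* is embedded in the relative clause *who advised every author*, which is itself inside the adjunct *while several lexicographers who advised every author apologized*.
Nested islands: the RC island is itself inside an adjunct island, so wide scope is doubly excluded.
So the wide-scope reading for *every author* is blocked.

No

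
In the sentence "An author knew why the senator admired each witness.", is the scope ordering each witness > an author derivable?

No

Structurally, *each witness* is inside the embedded question *why the senator admired each witness*.
QR across an interrogative CP boundary is ruled out as a wh-island violation.
The inverse ordering *each witness* > *an author* is therefore underivable.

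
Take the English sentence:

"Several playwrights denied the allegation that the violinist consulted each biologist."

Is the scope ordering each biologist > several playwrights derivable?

No

The target quantifier *each biologist* is part of the complex NP *the allegation that the violinist consulted each biologist*.
The Complex NP Constraint bars QR out of the complement clause of a noun.
So the wide-scope reading for *each biologist* is blocked.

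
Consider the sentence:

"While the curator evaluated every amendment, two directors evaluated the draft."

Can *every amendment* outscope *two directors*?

No

The DP *every amendment* is contained in the adjunct clause *while the curator evaluated every amendment*.
Adjuncts are opaque for quantifier raising; a quantifier in an adjunct stays inside it.
*every amendment* > *two directors* would require crossing that boundary, which is illicit.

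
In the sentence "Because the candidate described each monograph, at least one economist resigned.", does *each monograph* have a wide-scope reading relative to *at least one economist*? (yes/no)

*each monograph* occurs within the adjunct clause *because the candidate described each monograph*.
Adverbial clauses are not L-marked, so they are barriers for QR — the quantifier cannot escape the adjunct.
*each monograph* > *at least one economist* would require crossing that boundary, which is illicit.

No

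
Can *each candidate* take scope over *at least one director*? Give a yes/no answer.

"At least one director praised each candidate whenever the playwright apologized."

Yes

The adjunct clause does not contain *each candidate*, which is the matrix object.
Ordinary QR to a clause-peripheral position gives the wide-scope LF for the lower DP.
The sentence is scopally ambiguous between *at least one director* > *each candidate* and *each candidate* > *at least one director*.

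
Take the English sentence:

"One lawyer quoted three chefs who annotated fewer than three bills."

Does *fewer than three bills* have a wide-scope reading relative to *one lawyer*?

No

The DP *fewer than three bills* is contained in the relative clause *who annotated fewer than three bills* modifying *three chefs*.
Relative clauses block scope extraction: QR cannot target a position outside the modified NP.
So *fewer than three bills* cannot raise high enough to outscope *one lawyer*; only the surface ordering *one lawyer* > *fewer than three bills* is available.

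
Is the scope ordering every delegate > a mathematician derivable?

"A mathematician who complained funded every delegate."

Although the sentence contains a relative clause (*who complained*), *every delegate* is outside it, in the matrix VP.
Ordinary QR to a clause-peripheral position gives the wide-scope LF for the lower DP.

Yes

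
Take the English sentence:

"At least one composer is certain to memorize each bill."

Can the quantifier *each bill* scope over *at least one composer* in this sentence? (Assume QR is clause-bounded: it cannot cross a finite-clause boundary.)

*each bill* is inside a raising infinitive, which is transparent to QR (no CP barrier), so it behaves as a matrix argument.
With no island boundary between them, the object can take inverse scope over the subject via ordinary QR within the clause.
So *each bill* > *at least one composer* is among the available readings.

Yes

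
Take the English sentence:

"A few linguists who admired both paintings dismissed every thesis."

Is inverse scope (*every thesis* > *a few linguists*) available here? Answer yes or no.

Yes

The RC *who admired both paintings* is an island, but *every thesis* is not inside it — it is the matrix object, a clausemate of *a few linguists*.
With no island boundary between them, the object can take inverse scope over the subject via ordinary QR within the clause.
Both orderings are possible: *a few linguists* > *every thesis* and *every thesis* > *a few linguists*.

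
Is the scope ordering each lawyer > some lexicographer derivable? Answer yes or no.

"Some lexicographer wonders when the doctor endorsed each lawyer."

No

*each lawyer* sits inside the embedded question *when the doctor endorsed each lawyer*.
Embedded questions are wh-islands: a quantifier inside an indirect question cannot QR into the matrix clause.
So the wide-scope reading for *each lawyer* is blocked.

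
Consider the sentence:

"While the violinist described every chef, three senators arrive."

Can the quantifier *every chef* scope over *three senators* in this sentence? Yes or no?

Structurally, *every chef* is inside the adjunct clause *while the violinist described every chef*.
Scope out of an adjunct clause is unavailable: QR respects the adjunct-island constraint.
So the wide-scope reading for *every chef* is blocked.

No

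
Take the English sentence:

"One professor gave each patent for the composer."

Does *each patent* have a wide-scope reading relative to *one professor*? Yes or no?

Both DPs are arguments of the same predicate; there is no clause or island boundary between them.
With no island boundary between them, the object can take inverse scope over the subject via ordinary QR within the clause.

Yes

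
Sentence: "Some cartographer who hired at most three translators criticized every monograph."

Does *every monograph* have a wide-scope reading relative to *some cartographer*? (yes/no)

The RC *who hired at most three translators* is an island, but *every monograph* is not inside it — it is the matrix object, a clausemate of *some cartographer*.
Nothing blocks QR of the lower DP to a position above the higher one, so inverse scope is available.

Yes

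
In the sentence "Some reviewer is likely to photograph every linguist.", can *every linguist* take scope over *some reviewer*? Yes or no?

*every linguist* is inside a raising infinitive, which is transparent to QR (no CP barrier), so it behaves as a matrix argument.
With no island boundary between them, the object can take inverse scope over the subject via ordinary QR within the clause.
So *every linguist* > *some reviewer* is among the available readings.

Yes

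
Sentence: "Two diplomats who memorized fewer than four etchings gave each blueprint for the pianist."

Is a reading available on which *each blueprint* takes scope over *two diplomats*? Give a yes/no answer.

*each blueprint* sits in the matrix clause, not in the relative clause on *two diplomats*.
Clause-internal QR can adjoin the lower DP above the subject, yielding the inverse reading.

Yes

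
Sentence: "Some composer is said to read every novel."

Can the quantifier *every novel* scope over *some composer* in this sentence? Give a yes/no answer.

Infinitival complements of raising predicates do not block QR; *every novel* and *some composer* are effectively clausemates.
Ordinary QR to a clause-peripheral position gives the wide-scope LF for the lower DP.
Both orderings are possible: *some composer* > *every novel* and *every novel* > *some composer*.

Yes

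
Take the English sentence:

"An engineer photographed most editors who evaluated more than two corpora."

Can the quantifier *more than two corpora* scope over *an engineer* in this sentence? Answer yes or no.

Structurally, *more than two corpora* is inside the relative clause *who evaluated more than two corpora* modifying *most editors*.
QR out of a relative clause is ruled out by the relative-clause island constraint.
So *more than two corpora* cannot raise high enough to outscope *an engineer*; only the surface ordering *an engineer* > *more than two corpora* is available.

No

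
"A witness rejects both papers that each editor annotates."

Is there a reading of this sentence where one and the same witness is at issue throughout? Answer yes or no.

That reading corresponds to *a witness* > *each editor*.
Surface scope (*a witness* > *each editor*) is always derivable; islands only block QR, not in-situ interpretation.

Yes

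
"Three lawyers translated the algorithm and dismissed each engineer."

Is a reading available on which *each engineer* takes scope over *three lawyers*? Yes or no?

No

The target quantifier *each engineer* is part of one conjunct of the coordinate structure (*dismissed each engineer*).
The Coordinate Structure Constraint blocks movement (including QR) out of a single conjunct.
The inverse ordering *each engineer* > *three lawyers* is therefore underivable.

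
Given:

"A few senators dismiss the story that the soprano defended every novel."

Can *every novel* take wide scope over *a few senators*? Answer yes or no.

The target quantifier *every novel* is part of the complex NP *the story that the soprano defended every novel*.
Noun-complement clauses are scope islands (the Complex NP Constraint): a quantifier inside one cannot scope into the matrix.
The inverse ordering *every novel* > *a few senators* is therefore underivable.

No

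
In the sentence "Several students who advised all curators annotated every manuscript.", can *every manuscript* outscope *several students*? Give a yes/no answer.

Yes

*every manuscript* is a matrix argument; only *several students* is modified by the relative clause *who advised all curators*, so the RC island is irrelevant to the target quantifier.
No island intervenes, so both surface and inverse scope are derivable.
So *every manuscript* > *several students* is among the available readings.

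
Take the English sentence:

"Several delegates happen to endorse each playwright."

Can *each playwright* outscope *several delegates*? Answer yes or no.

Infinitival complements of raising predicates do not block QR; *each playwright* and *several delegates* are effectively clausemates.
Nothing blocks QR of the lower DP to a position above the higher one, so inverse scope is available.

Yes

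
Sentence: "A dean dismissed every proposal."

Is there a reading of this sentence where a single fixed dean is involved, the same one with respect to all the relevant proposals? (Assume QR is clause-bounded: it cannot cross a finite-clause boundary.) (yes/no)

Yes

The paraphrase describes the scope ordering *a dean* > *every proposal*.
Nothing needs to raise for *a dean* > *every proposal*, so no island constraint is at stake.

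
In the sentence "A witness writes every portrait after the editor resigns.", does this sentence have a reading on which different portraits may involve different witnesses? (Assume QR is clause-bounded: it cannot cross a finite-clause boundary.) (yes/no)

The paraphrase describes the scope ordering *every portrait* > *a witness*.
Neither queried DP is inside the adjunct, so the adjunct-island constraint does not apply.
Nothing blocks QR of the lower DP to a position above the higher one, so inverse scope is available.
Both orderings are possible: *a witness* > *every portrait* and *every portrait* > *a witness*.

Yes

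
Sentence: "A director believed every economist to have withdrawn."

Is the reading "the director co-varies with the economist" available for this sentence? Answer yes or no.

That reading corresponds to *every economist* > *a director*.
ECM infinitives lack a CP barrier, so *every economist* can QR over the matrix subject *a director*.
Clause-internal QR can adjoin the lower DP above the subject, yielding the inverse reading.

Yes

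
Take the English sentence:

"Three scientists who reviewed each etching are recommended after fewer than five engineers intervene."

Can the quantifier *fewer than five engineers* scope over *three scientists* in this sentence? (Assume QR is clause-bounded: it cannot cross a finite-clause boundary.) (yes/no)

No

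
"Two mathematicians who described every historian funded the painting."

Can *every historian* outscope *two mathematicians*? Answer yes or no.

No

*every historian* sits inside the relative clause *who described every historian*.
Quantifiers inside a relative clause are trapped there; the RC boundary blocks QR.
There is no licit LF on which *every historian* c-commands *two mathematicians*.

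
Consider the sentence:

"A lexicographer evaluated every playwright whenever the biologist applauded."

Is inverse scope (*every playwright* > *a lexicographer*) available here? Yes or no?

*every playwright* is a matrix argument; the adjunct is an island but the target quantifier is outside it.
Clause-internal QR can adjoin the lower DP above the subject, yielding the inverse reading.
Both orderings are possible: *a lexicographer* > *every playwright* and *every playwright* > *a lexicographer*.

Yes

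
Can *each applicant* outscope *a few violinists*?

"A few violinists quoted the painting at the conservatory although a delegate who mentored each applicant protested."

No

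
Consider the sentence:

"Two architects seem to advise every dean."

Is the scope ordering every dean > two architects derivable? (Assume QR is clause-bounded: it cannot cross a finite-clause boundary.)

Yes

Raising constructions are monoclausal for scope purposes; *every dean* is not separated from *two architects* by any island.
Nothing blocks QR of the lower DP to a position above the higher one, so inverse scope is available.
So *every dean* > *two architects* is among the available readings.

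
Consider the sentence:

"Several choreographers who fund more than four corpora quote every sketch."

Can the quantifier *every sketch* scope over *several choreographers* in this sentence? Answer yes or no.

Yes

Although the sentence contains a relative clause (*who fund more than four corpora*), *every sketch* is outside it, in the matrix VP.
Clause-internal QR can adjoin the lower DP above the subject, yielding the inverse reading.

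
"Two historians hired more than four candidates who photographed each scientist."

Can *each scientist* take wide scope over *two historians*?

No

The DP *each scientist* is contained in the relative clause *who photographed each scientist* modifying *more than four candidates*.
Quantifiers inside a relative clause are trapped there; the RC boundary blocks QR.
*each scientist* > *two historians* would require crossing that boundary, which is illicit.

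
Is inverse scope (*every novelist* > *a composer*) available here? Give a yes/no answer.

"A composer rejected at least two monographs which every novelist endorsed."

The DP *every novelist* is contained in the relative clause *which every novelist endorsed* modifying *at least two monographs*.
Relative clauses are scope islands: a quantifier cannot QR out of a relative clause to take scope in the matrix clause.
So the wide-scope reading for *every novelist* is blocked.

No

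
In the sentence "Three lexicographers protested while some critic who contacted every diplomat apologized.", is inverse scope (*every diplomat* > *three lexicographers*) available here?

*every diplomat* sits inside the relative clause *who contacted every diplomat*, which is itself inside the adjunct *while some critic who contacted every diplomat apologized*.
Nested islands: the RC island is itself inside an adjunct island, so wide scope is doubly excluded.
Hence only narrow scope for *every diplomat* (under *three lexicographers*) survives.

No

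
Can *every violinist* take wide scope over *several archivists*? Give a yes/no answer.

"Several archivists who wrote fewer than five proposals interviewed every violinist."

Although the sentence contains a relative clause (*who wrote fewer than five proposals*), *every violinist* is outside it, in the matrix VP.
Nothing blocks QR of the lower DP to a position above the higher one, so inverse scope is available.

Yes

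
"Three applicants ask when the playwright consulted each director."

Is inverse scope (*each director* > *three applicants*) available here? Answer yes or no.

*each director* sits inside the embedded question *when the playwright consulted each director*.
Embedded wh-clauses are opaque for QR, so the quantifier stays inside the question.
*each director* is confined to the island and cannot take scope over *three applicants*.

No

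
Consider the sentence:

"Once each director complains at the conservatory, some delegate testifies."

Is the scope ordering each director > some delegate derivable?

No

Structurally, *each director* is inside the adjunct clause *once each director complains at the conservatory*.
Adjuncts are opaque for quantifier raising; a quantifier in an adjunct stays inside it.
So *each director* cannot raise to a position above *some delegate*.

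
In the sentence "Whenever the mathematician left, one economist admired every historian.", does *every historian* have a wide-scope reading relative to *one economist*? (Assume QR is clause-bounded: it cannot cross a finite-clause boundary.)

Yes

Neither queried DP is inside the adjunct, so the adjunct-island constraint does not apply.
Nothing blocks QR of the lower DP to a position above the higher one, so inverse scope is available.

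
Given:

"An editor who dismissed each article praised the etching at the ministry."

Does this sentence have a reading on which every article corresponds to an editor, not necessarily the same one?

No

This is the *each article* > *an editor* reading.
The DP *each article* is contained in the relative clause *who dismissed each article*.
QR out of a relative clause is ruled out by the relative-clause island constraint.
*each article* is confined to the island and cannot take scope over *an editor*.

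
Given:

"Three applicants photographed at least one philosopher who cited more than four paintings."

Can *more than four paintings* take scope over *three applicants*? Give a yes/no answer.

*more than four paintings* sits inside the relative clause *who cited more than four paintings* modifying *at least one philosopher*.
Quantifiers inside a relative clause are trapped there; the RC boundary blocks QR.
So *more than four paintings* cannot raise to a position above *three applicants*.

No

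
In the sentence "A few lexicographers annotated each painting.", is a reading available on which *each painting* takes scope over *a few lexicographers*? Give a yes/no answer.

*a few lexicographers* and *each painting* are co-arguments of the matrix verb, with nothing but a clause-internal boundary between them.
With no island boundary between them, the object can take inverse scope over the subject via ordinary QR within the clause.
Both orderings are possible: *a few lexicographers* > *each painting* and *each painting* > *a few lexicographers*.

Yes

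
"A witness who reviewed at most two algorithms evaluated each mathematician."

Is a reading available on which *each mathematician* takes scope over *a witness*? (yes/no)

Yes

*each mathematician* is a matrix argument; only *a witness* is modified by the relative clause *who reviewed at most two algorithms*, so the RC island is irrelevant to the target quantifier.
Nothing blocks QR of the lower DP to a position above the higher one, so inverse scope is available.
The sentence is scopally ambiguous between *a witness* > *each mathematician* and *each mathematician* > *a witness*.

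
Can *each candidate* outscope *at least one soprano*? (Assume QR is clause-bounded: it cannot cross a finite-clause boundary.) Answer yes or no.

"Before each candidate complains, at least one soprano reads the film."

No

The target quantifier *each candidate* is part of the adjunct clause *before each candidate complains*.
Scope out of an adjunct clause is unavailable: QR respects the adjunct-island constraint.
So *each candidate* cannot raise to a position above *at least one soprano*.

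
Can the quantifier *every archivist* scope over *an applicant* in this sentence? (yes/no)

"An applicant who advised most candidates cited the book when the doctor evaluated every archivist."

*every archivist* is embedded in the adjunct clause *when the doctor evaluated every archivist*.
Adjuncts are opaque for quantifier raising; a quantifier in an adjunct stays inside it.
So *every archivist* cannot raise to a position above *an applicant*.

No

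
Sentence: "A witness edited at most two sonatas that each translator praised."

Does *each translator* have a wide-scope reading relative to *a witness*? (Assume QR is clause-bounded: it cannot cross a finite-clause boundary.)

No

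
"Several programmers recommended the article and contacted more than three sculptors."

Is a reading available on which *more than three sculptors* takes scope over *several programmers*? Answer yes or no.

Structurally, *more than three sculptors* is inside one conjunct of the coordinate structure (*contacted more than three sculptors*).
The Coordinate Structure Constraint blocks movement (including QR) out of a single conjunct.
There is no licit LF on which *more than three sculptors* c-commands *several programmers*.

No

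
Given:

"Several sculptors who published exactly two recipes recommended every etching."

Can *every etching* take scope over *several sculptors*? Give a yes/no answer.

Yes

Although the sentence contains a relative clause (*who published exactly two recipes*), *every etching* is outside it, in the matrix VP.
Since no island is crossed, the inverse ordering is licensed alongside surface scope.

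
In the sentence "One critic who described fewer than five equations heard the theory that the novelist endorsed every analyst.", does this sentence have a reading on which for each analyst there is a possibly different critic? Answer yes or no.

The described interpretation is the *every analyst* > *one critic* scoping.
*every analyst* occurs within the complex NP *the theory that the novelist endorsed every analyst*.
The complex NP is opaque for QR — the quantifier is frozen inside the noun's complement.
The inverse ordering *every analyst* > *one critic* is therefore underivable.

No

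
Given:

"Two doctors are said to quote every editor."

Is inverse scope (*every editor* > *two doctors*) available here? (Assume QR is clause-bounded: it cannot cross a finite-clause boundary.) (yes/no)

Yes

*every editor* is inside a raising infinitive, which is transparent to QR (no CP barrier), so it behaves as a matrix argument.
No island intervenes, so both surface and inverse scope are derivable.
The sentence is scopally ambiguous between *two doctors* > *every editor* and *every editor* > *two doctors*.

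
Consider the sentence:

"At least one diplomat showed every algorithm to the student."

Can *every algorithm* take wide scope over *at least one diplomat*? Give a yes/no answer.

Yes

Both DPs are arguments of the same predicate; there is no clause or island boundary between them.
With no island boundary between them, the object can take inverse scope over the subject via ordinary QR within the clause.
The sentence is scopally ambiguous between *at least one diplomat* > *every algorithm* and *every algorithm* > *at least one diplomat*.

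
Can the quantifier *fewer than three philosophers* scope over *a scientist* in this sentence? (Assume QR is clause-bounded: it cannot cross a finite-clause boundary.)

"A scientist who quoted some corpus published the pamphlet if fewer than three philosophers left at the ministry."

No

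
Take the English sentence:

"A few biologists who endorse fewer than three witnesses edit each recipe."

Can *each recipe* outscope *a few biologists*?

*each recipe* sits in the matrix clause, not in the relative clause on *a few biologists*.
Clause-internal QR can adjoin the lower DP above the subject, yielding the inverse reading.
Both orderings are possible: *a few biologists* > *each recipe* and *each recipe* > *a few biologists*.

Yes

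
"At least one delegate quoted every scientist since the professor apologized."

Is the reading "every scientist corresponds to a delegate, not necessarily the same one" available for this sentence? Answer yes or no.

The paraphrase describes the scope ordering *every scientist* > *at least one delegate*.
The adjunct clause does not contain *every scientist*, which is the matrix object.
Ordinary QR to a clause-peripheral position gives the wide-scope LF for the lower DP.

Yes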